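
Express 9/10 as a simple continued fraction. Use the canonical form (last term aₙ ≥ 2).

9 = 0×10 + 9
10 = 1×9 + 1
9 = 9×1 + 0  (stop)
So 9/10 = [0; 1, 9].

[0; 1, 9]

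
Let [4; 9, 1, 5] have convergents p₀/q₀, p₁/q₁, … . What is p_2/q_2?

Using pₖ = aₖpₖ₋₁ + pₖ₋₂, qₖ = aₖqₖ₋₁ + qₖ₋₂ (with p₋₁=1, p₋₂=0, q₋₁=0, q₋₂=1):
  k=0: a=4, p=4, q=1
  k=1: a=9, p=37, q=9
  k=2: a=1, p=41, q=10

41/10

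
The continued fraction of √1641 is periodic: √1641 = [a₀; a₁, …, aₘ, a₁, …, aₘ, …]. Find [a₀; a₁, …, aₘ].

a₀ = ⌊√1641⌋ = 40.
With m₀=0, d₀=1 and mₖ₊₁ = dₖaₖ − mₖ, dₖ₊₁ = (n − mₖ₊₁²)/dₖ, aₖ₊₁ = ⌊(a₀+mₖ₊₁)/dₖ₊₁⌋:
  k=1: m=40, d=41, a=1
  k=2: m=1, d=40, a=1
  k=3: m=39, d=3, a=26
  k=4: m=39, d=40, a=1
  k=5: m=1, d=41, a=1
  k=6: m=40, d=1, a=80
d=1 and a=2a₀=80 at k=6, so the next step gives (m, d) = (40, 41) again — its k=1 value — and the period has length 6.

[40; 1, 1, 26, 1, 1, 80]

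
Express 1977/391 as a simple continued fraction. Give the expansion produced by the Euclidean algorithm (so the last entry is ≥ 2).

[5; 17, 1, 3, 2, 2]

1977 = 5×391 + 22
391 = 17×22 + 17
22 = 1×17 + 5
17 = 3×5 + 2
5 = 2×2 + 1
2 = 2×1 + 0  (stop)
So 1977/391 = [5; 17, 1, 3, 2, 2].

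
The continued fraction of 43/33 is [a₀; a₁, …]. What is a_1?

43 = 1·33 + 10   →  a_0 = 1
33 = 3·10 + 3   →  a_1 = 3

3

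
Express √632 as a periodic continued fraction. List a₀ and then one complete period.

[25; 7, 6, 7, 50]

a₀ = ⌊√632⌋ = 25.
With m₀=0, d₀=1 and mₖ₊₁ = dₖaₖ − mₖ, dₖ₊₁ = (n − mₖ₊₁²)/dₖ, aₖ₊₁ = ⌊(a₀+mₖ₊₁)/dₖ₊₁⌋:
  k=1: m=25, d=7, a=7
  k=2: m=24, d=8, a=6
  k=3: m=24, d=7, a=7
  k=4: m=25, d=1, a=50
d=1 and a=2a₀=50 at k=4, so the next step gives (m, d) = (25, 7) again — its k=1 value — and the period has length 4.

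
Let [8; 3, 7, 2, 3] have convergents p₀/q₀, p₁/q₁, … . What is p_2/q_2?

Using pₖ = aₖpₖ₋₁ + pₖ₋₂, qₖ = aₖqₖ₋₁ + qₖ₋₂ (with p₋₁=1, p₋₂=0, q₋₁=0, q₋₂=1):
  k=0: a=8, p=8, q=1
  k=1: a=3, p=25, q=3
  k=2: a=7, p=183, q=22

183/22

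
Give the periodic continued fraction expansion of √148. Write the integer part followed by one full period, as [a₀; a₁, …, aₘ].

[12; 6, 24]

a₀ = ⌊√148⌋ = 12.
With m₀=0, d₀=1 and mₖ₊₁ = dₖaₖ − mₖ, dₖ₊₁ = (n − mₖ₊₁²)/dₖ, aₖ₊₁ = ⌊(a₀+mₖ₊₁)/dₖ₊₁⌋:
  k=1: m=12, d=4, a=6
  k=2: m=12, d=1, a=24
d=1 and a=2a₀=24 at k=2, so the next step gives (m, d) = (12, 4) again — its k=1 value — and the period has length 2.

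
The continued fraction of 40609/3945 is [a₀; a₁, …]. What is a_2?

2

40609 = 10·3945 + 1159   →  a_0 = 10
3945 = 3·1159 + 468   →  a_1 = 3
1159 = 2·468 + 223   →  a_2 = 2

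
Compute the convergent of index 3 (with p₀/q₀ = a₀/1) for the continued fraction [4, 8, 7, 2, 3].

Using pₖ = aₖpₖ₋₁ + pₖ₋₂, qₖ = aₖqₖ₋₁ + qₖ₋₂ (with p₋₁=1, p₋₂=0, q₋₁=0, q₋₂=1):
  k=0: a=4, p=4, q=1
  k=1: a=8, p=33, q=8
  k=2: a=7, p=235, q=57
  k=3: a=2, p=503, q=122

503/122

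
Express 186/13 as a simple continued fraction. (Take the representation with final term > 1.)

[14; 3, 4]

186 = 14*13 + 4
13 = 3*4 + 1
4 = 4*1 + 0  (stop)
So 186/13 = [14; 3, 4].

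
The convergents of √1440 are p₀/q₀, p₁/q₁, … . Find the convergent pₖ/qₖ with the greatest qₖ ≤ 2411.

54758/1443

√1440 = [37; 1, 17, 1, 74, …] (period length 4).
Convergents:
  p_0/q_0 = 37/1
  p_1/q_1 = 38/1
  p_2/q_2 = 683/18
  p_3/q_3 = 721/19
  p_4/q_4 = 54037/1424
  p_5/q_5 = 54758/1443
  p_6/q_6 = 984923/25955
q_5 = 1443 ≤ 2411 < 25955 = q_6, so the answer is 54758/1443.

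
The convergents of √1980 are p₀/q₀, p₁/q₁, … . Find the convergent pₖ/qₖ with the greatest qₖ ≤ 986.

√1980 = [44; 2, 88, …] (period length 2).
Convergents:
  p_0/q_0 = 44/1
  p_1/q_1 = 89/2
  p_2/q_2 = 7876/177
  p_3/q_3 = 15841/356
  p_4/q_4 = 1401884/31505
q_3 = 356 ≤ 986 < 31505 = q_4, so the answer is 15841/356.

15841/356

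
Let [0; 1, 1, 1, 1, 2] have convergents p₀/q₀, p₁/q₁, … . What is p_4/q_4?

Using pₖ = aₖpₖ₋₁ + pₖ₋₂, qₖ = aₖqₖ₋₁ + qₖ₋₂ (with p₋₁=1, p₋₂=0, q₋₁=0, q₋₂=1):
  k=0: a=0, p=0, q=1
  k=1: a=1, p=1, q=1
  k=2: a=1, p=1, q=2
  k=3: a=1, p=2, q=3
  k=4: a=1, p=3, q=5

3/5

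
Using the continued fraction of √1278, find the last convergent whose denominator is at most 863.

30637/857

√1278 = [35; 1, 2, 1, 70, …] (period length 4).
Convergents:
  p_0/q_0 = 35/1
  p_1/q_1 = 36/1
  p_2/q_2 = 107/3
  p_3/q_3 = 143/4
  p_4/q_4 = 10117/283
  p_5/q_5 = 10260/287
  p_6/q_6 = 30637/857
  p_7/q_7 = 40897/1144
q_6 = 857 ≤ 863 < 1144 = q_7, so the answer is 30637/857.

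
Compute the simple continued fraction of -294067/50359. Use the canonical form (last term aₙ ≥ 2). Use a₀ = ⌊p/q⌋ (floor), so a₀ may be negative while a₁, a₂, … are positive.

-294067 = -6×50359 + 8087
50359 = 6×8087 + 1837
8087 = 4×1837 + 739
1837 = 2×739 + 359
739 = 2×359 + 21
359 = 17×21 + 2
21 = 10×2 + 1
2 = 2×1 + 0  (stop)
So -294067/50359 = [-6; 6, 4, 2, 2, 17, 10, 2].

[-6; 6, 4, 2, 2, 17, 10, 2]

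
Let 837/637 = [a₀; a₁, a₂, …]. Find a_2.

837 = 1·637 + 200   →  a_0 = 1
637 = 3·200 + 37   →  a_1 = 3
200 = 5·37 + 15   →  a_2 = 5

5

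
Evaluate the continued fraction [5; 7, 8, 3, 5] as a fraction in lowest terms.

4868/947

Fold from the inside: start with 5/1.
  3 + 1/5 = 16/5
  8 + 5/16 = 133/16
  7 + 16/133 = 947/133
  5 + 133/947 = 4868/947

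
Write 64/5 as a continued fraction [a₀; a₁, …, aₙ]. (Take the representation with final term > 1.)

[12; 1, 4]

64 = 12·5 + 4
5 = 1·4 + 1
4 = 4·1 + 0  (stop)
So 64/5 = [12; 1, 4].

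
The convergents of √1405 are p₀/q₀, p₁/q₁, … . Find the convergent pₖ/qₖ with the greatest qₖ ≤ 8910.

167513/4469

√1405 = [37; 2, 14, 2, 74, …] (period length 4).
Convergents:
  p_0/q_0 = 37/1
  p_1/q_1 = 75/2
  p_2/q_2 = 1087/29
  p_3/q_3 = 2249/60
  p_4/q_4 = 167513/4469
  p_5/q_5 = 337275/8998
q_4 = 4469 ≤ 8910 < 8998 = q_5, so the answer is 167513/4469.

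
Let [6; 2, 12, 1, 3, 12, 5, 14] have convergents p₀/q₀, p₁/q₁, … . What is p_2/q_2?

Using pₖ = aₖpₖ₋₁ + pₖ₋₂, qₖ = aₖqₖ₋₁ + qₖ₋₂ (with p₋₁=1, p₋₂=0, q₋₁=0, q₋₂=1):
  k=0: a=6, p=6, q=1
  k=1: a=2, p=13, q=2
  k=2: a=12, p=162, q=25

162/25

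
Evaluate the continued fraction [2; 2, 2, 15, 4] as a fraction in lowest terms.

752/313

Fold from the inside: start with 4/1.
  15 + 1/4 = 61/4
  2 + 4/61 = 126/61
  2 + 61/126 = 313/126
  2 + 126/313 = 752/313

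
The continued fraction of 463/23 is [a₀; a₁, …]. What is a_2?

1

463 = 20·23 + 3   →  a_0 = 20
23 = 7·3 + 2   →  a_1 = 7
3 = 1·2 + 1   →  a_2 = 1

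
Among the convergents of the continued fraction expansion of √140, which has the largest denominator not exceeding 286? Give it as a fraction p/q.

1692/143

√140 = [11; 1, 4, 1, 22, …] (period length 4).
Convergents:
  p_0/q_0 = 11/1
  p_1/q_1 = 12/1
  p_2/q_2 = 59/5
  p_3/q_3 = 71/6
  p_4/q_4 = 1621/137
  p_5/q_5 = 1692/143
  p_6/q_6 = 8389/709
q_5 = 143 ≤ 286 < 709 = q_6, so the answer is 1692/143.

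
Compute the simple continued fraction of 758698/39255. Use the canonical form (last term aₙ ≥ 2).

758698 = 19*39255 + 12853
39255 = 3*12853 + 696
12853 = 18*696 + 325
696 = 2*325 + 46
325 = 7*46 + 3
46 = 15*3 + 1
3 = 3*1 + 0  (stop)
So 758698/39255 = [19; 3, 18, 2, 7, 15, 3].

[19; 3, 18, 2, 7, 15, 3]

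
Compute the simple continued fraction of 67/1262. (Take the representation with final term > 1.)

67 = 0*1262 + 67
1262 = 18*67 + 56
67 = 1*56 + 11
56 = 5*11 + 1
11 = 11*1 + 0  (stop)
So 67/1262 = [0; 18, 1, 5, 11].

[0; 18, 1, 5, 11]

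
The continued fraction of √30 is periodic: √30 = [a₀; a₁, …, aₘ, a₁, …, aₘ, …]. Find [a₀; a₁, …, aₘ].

[5; 2, 10]

a₀ = ⌊√30⌋ = 5.
With m₀=0, d₀=1 and mₖ₊₁ = dₖaₖ − mₖ, dₖ₊₁ = (n − mₖ₊₁²)/dₖ, aₖ₊₁ = ⌊(a₀+mₖ₊₁)/dₖ₊₁⌋:
  k=1: m=5, d=5, a=2
  k=2: m=5, d=1, a=10
d=1 and a=2a₀=10 at k=2, so the next step gives (m, d) = (5, 5) again — its k=1 value — and the period has length 2.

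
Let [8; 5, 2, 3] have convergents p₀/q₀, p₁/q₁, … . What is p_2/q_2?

90/11

Using pₖ = aₖpₖ₋₁ + pₖ₋₂, qₖ = aₖqₖ₋₁ + qₖ₋₂ (with p₋₁=1, p₋₂=0, q₋₁=0, q₋₂=1):
  k=0: a=8, p=8, q=1
  k=1: a=5, p=41, q=5
  k=2: a=2, p=90, q=11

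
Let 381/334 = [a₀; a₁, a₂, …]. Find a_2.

9

381 = 1·334 + 47   →  a_0 = 1
334 = 7·47 + 5   →  a_1 = 7
47 = 9·5 + 2   →  a_2 = 9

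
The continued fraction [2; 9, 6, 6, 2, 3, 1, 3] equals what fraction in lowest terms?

26050/12351

Fold from the inside: start with 3/1.
  1 + 1/3 = 4/3
  3 + 3/4 = 15/4
  2 + 4/15 = 34/15
  6 + 15/34 = 219/34
  6 + 34/219 = 1348/219
  9 + 219/1348 = 12351/1348
  2 + 1348/12351 = 26050/12351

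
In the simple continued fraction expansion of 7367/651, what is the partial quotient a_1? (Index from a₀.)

3

7367 = 11·651 + 206   →  a_0 = 11
651 = 3·206 + 33   →  a_1 = 3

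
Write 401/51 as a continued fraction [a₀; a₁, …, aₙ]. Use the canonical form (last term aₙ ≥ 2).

401 = 7×51 + 44
51 = 1×44 + 7
44 = 6×7 + 2
7 = 3×2 + 1
2 = 2×1 + 0  (stop)
So 401/51 = [7; 1, 6, 3, 2].

[7; 1, 6, 3, 2]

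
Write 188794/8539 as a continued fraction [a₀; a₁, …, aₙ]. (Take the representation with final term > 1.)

188794 = 22·8539 + 936
8539 = 9·936 + 115
936 = 8·115 + 16
115 = 7·16 + 3
16 = 5·3 + 1
3 = 3·1 + 0  (stop)
So 188794/8539 = [22; 9, 8, 7, 5, 3].

[22; 9, 8, 7, 5, 3]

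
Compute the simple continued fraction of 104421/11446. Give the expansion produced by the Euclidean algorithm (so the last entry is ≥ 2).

[9; 8, 7, 2, 2, 7, 5]

104421 = 9×11446 + 1407
11446 = 8×1407 + 190
1407 = 7×190 + 77
190 = 2×77 + 36
77 = 2×36 + 5
36 = 7×5 + 1
5 = 5×1 + 0  (stop)
So 104421/11446 = [9; 8, 7, 2, 2, 7, 5].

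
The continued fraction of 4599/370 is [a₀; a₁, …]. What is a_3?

17

4599 = 12·370 + 159   →  a_0 = 12
370 = 2·159 + 52   →  a_1 = 2
159 = 3·52 + 3   →  a_2 = 3
52 = 17·3 + 1   →  a_3 = 17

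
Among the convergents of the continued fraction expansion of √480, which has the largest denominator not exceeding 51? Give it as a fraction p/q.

241/11

√480 = [21; 1, 9, 1, 42, …] (period length 4).
Convergents:
  p_0/q_0 = 21/1
  p_1/q_1 = 22/1
  p_2/q_2 = 219/10
  p_3/q_3 = 241/11
  p_4/q_4 = 10341/472
q_3 = 11 ≤ 51 < 472 = q_4, so the answer is 241/11.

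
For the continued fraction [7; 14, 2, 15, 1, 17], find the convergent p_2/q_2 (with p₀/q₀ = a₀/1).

Using pₖ = aₖpₖ₋₁ + pₖ₋₂, qₖ = aₖqₖ₋₁ + qₖ₋₂ (with p₋₁=1, p₋₂=0, q₋₁=0, q₋₂=1):
  k=0: a=7, p=7, q=1
  k=1: a=14, p=99, q=14
  k=2: a=2, p=205, q=29

205/29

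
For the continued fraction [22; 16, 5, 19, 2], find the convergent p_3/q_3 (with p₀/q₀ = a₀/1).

34306/1555

Using pₖ = aₖpₖ₋₁ + pₖ₋₂, qₖ = aₖqₖ₋₁ + qₖ₋₂ (with p₋₁=1, p₋₂=0, q₋₁=0, q₋₂=1):
  k=0: a=22, p=22, q=1
  k=1: a=16, p=353, q=16
  k=2: a=5, p=1787, q=81
  k=3: a=19, p=34306, q=1555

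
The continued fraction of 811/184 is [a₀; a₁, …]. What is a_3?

811 = 4·184 + 75   →  a_0 = 4
184 = 2·75 + 34   →  a_1 = 2
75 = 2·34 + 7   →  a_2 = 2
34 = 4·7 + 6   →  a_3 = 4

4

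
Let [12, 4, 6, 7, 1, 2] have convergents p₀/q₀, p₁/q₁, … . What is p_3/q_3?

2191/179

Using pₖ = aₖpₖ₋₁ + pₖ₋₂, qₖ = aₖqₖ₋₁ + qₖ₋₂ (with p₋₁=1, p₋₂=0, q₋₁=0, q₋₂=1):
  k=0: a=12, p=12, q=1
  k=1: a=4, p=49, q=4
  k=2: a=6, p=306, q=25
  k=3: a=7, p=2191, q=179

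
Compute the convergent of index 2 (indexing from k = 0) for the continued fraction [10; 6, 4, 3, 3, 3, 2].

Using pₖ = aₖpₖ₋₁ + pₖ₋₂, qₖ = aₖqₖ₋₁ + qₖ₋₂ (with p₋₁=1, p₋₂=0, q₋₁=0, q₋₂=1):
  k=0: a=10, p=10, q=1
  k=1: a=6, p=61, q=6
  k=2: a=4, p=254, q=25

254/25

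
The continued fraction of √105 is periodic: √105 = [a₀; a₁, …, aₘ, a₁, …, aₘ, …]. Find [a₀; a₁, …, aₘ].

[10; 4, 20]

a₀ = ⌊√105⌋ = 10.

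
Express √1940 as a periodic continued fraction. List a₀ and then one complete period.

a₀ = ⌊√1940⌋ = 44.

[44; 22, 88]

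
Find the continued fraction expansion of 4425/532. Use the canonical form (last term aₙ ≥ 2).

[8; 3, 6, 1, 3, 6]

4425 = 8·532 + 169
532 = 3·169 + 25
169 = 6·25 + 19
25 = 1·19 + 6
19 = 3·6 + 1
6 = 6·1 + 0  (stop)
So 4425/532 = [8; 3, 6, 1, 3, 6].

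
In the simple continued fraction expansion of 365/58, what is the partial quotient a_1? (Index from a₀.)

3

365 = 6·58 + 17   →  a_0 = 6
58 = 3·17 + 7   →  a_1 = 3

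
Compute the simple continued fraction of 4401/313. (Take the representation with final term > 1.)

[14; 16, 2, 9]

4401 = 14×313 + 19
313 = 16×19 + 9
19 = 2×9 + 1
9 = 9×1 + 0  (stop)
So 4401/313 = [14; 16, 2, 9].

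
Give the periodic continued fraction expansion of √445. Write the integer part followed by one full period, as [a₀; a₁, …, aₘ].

a₀ = ⌊√445⌋ = 21.
With m₀=0, d₀=1 and mₖ₊₁ = dₖaₖ − mₖ, dₖ₊₁ = (n − mₖ₊₁²)/dₖ, aₖ₊₁ = ⌊(a₀+mₖ₊₁)/dₖ₊₁⌋:
  k=1: m=21, d=4, a=10
  k=2: m=19, d=21, a=1
  k=3: m=2, d=21, a=1
  k=4: m=19, d=4, a=10
  k=5: m=21, d=1, a=42
d=1 and a=2a₀=42 at k=5, so the next step gives (m, d) = (21, 4) again — its k=1 value — and the period has length 5.

[21; 10, 1, 1, 10, 42]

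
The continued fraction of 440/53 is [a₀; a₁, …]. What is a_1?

3

440 = 8·53 + 16   →  a_0 = 8
53 = 3·16 + 5   →  a_1 = 3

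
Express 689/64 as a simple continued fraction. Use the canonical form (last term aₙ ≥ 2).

689 = 10×64 + 49
64 = 1×49 + 15
49 = 3×15 + 4
15 = 3×4 + 3
4 = 1×3 + 1
3 = 3×1 + 0  (stop)
So 689/64 = [10; 1, 3, 3, 1, 3].

[10; 1, 3, 3, 1, 3]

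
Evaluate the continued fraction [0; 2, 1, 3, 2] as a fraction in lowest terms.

9/25

Using pₖ = aₖpₖ₋₁ + pₖ₋₂ and qₖ = aₖqₖ₋₁ + qₖ₋₂:
  k=0: a=0, p=0, q=1
  k=1: a=2, p=1, q=2
  k=2: a=1, p=1, q=3
  k=3: a=3, p=4, q=11
  k=4: a=2, p=9, q=25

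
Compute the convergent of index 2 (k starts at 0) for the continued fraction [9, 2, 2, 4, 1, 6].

47/5

Using pₖ = aₖpₖ₋₁ + pₖ₋₂, qₖ = aₖqₖ₋₁ + qₖ₋₂ (with p₋₁=1, p₋₂=0, q₋₁=0, q₋₂=1):
  k=0: a=9, p=9, q=1
  k=1: a=2, p=19, q=2
  k=2: a=2, p=47, q=5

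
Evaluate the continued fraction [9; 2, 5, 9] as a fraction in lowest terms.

955/101

Fold from the inside: start with 9/1.
  5 + 1/9 = 46/9
  2 + 9/46 = 101/46
  9 + 46/101 = 955/101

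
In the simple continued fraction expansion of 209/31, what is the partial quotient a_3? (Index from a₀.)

209 = 6·31 + 23   →  a_0 = 6
31 = 1·23 + 8   →  a_1 = 1
23 = 2·8 + 7   →  a_2 = 2
8 = 1·7 + 1   →  a_3 = 1

1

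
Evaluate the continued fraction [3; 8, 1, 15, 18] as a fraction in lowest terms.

8038/2583

Using pₖ = aₖpₖ₋₁ + pₖ₋₂ and qₖ = aₖqₖ₋₁ + qₖ₋₂:
  k=0: a=3, p=3, q=1
  k=1: a=8, p=25, q=8
  k=2: a=1, p=28, q=9
  k=3: a=15, p=445, q=143
  k=4: a=18, p=8038, q=2583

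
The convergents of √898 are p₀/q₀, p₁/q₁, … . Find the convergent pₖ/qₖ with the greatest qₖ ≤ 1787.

53011/1769

√898 = [29; 1, 28, 1, 58, …] (period length 4).
Convergents:
  p_0/q_0 = 29/1
  p_1/q_1 = 30/1
  p_2/q_2 = 869/29
  p_3/q_3 = 899/30
  p_4/q_4 = 53011/1769
  p_5/q_5 = 53910/1799
q_4 = 1769 ≤ 1787 < 1799 = q_5, so the answer is 53011/1769.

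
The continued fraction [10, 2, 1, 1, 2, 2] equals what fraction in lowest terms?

322/31

Using pₖ = aₖpₖ₋₁ + pₖ₋₂ and qₖ = aₖqₖ₋₁ + qₖ₋₂:
  k=0: a=10, p=10, q=1
  k=1: a=2, p=21, q=2
  k=2: a=1, p=31, q=3
  k=3: a=1, p=52, q=5
  k=4: a=2, p=135, q=13
  k=5: a=2, p=322, q=31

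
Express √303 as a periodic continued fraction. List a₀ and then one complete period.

[17; 2, 2, 5, 2, 2, 34]

a₀ = ⌊√303⌋ = 17.
With m₀=0, d₀=1 and mₖ₊₁ = dₖaₖ − mₖ, dₖ₊₁ = (n − mₖ₊₁²)/dₖ, aₖ₊₁ = ⌊(a₀+mₖ₊₁)/dₖ₊₁⌋:
  k=1: m=17, d=14, a=2
  k=2: m=11, d=13, a=2
  k=3: m=15, d=6, a=5
  k=4: m=15, d=13, a=2
  k=5: m=11, d=14, a=2
  k=6: m=17, d=1, a=34
d=1 and a=2a₀=34 at k=6, so the next step gives (m, d) = (17, 14) again — its k=1 value — and the period has length 6.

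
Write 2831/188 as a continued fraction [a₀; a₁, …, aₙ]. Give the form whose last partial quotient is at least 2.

2831 = 15*188 + 11
188 = 17*11 + 1
11 = 11*1 + 0  (stop)
So 2831/188 = [15; 17, 11].

[15; 17, 11]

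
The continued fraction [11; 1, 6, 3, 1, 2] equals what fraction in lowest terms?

949/80

Using pₖ = aₖpₖ₋₁ + pₖ₋₂ and qₖ = aₖqₖ₋₁ + qₖ₋₂:
  k=0: a=11, p=11, q=1
  k=1: a=1, p=12, q=1
  k=2: a=6, p=83, q=7
  k=3: a=3, p=261, q=22
  k=4: a=1, p=344, q=29
  k=5: a=2, p=949, q=80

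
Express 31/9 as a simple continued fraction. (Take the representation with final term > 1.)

[3; 2, 4]

31 = 3×9 + 4
9 = 2×4 + 1
4 = 4×1 + 0  (stop)
So 31/9 = [3; 2, 4].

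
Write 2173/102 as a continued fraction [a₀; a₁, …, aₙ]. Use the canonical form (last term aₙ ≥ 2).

2173 = 21*102 + 31
102 = 3*31 + 9
31 = 3*9 + 4
9 = 2*4 + 1
4 = 4*1 + 0  (stop)
So 2173/102 = [21; 3, 3, 2, 4].

[21; 3, 3, 2, 4]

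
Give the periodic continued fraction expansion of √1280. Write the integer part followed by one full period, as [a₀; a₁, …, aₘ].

a₀ = ⌊√1280⌋ = 35.
With m₀=0, d₀=1 and mₖ₊₁ = dₖaₖ − mₖ, dₖ₊₁ = (n − mₖ₊₁²)/dₖ, aₖ₊₁ = ⌊(a₀+mₖ₊₁)/dₖ₊₁⌋:
  k=1: m=35, d=55, a=1
  k=2: m=20, d=16, a=3
  k=3: m=28, d=31, a=2
  k=4: m=34, d=4, a=17
  k=5: m=34, d=31, a=2
  k=6: m=28, d=16, a=3
  k=7: m=20, d=55, a=1
  k=8: m=35, d=1, a=70
d=1 and a=2a₀=70 at k=8, so the next step gives (m, d) = (35, 55) again — its k=1 value — and the period has length 8.

[35; 1, 3, 2, 17, 2, 3, 1, 70]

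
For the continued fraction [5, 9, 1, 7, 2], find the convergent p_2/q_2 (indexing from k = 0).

51/10

Using pₖ = aₖpₖ₋₁ + pₖ₋₂, qₖ = aₖqₖ₋₁ + qₖ₋₂ (with p₋₁=1, p₋₂=0, q₋₁=0, q₋₂=1):
  k=0: a=5, p=5, q=1
  k=1: a=9, p=46, q=9
  k=2: a=1, p=51, q=10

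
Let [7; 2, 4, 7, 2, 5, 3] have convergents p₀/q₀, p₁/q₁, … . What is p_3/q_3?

Using pₖ = aₖpₖ₋₁ + pₖ₋₂, qₖ = aₖqₖ₋₁ + qₖ₋₂ (with p₋₁=1, p₋₂=0, q₋₁=0, q₋₂=1):
  k=0: a=7, p=7, q=1
  k=1: a=2, p=15, q=2
  k=2: a=4, p=67, q=9
  k=3: a=7, p=484, q=65

484/65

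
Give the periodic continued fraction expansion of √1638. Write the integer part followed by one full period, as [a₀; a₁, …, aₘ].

[40; 2, 8, 2, 80]

a₀ = ⌊√1638⌋ = 40.
With m₀=0, d₀=1 and mₖ₊₁ = dₖaₖ − mₖ, dₖ₊₁ = (n − mₖ₊₁²)/dₖ, aₖ₊₁ = ⌊(a₀+mₖ₊₁)/dₖ₊₁⌋:
  k=1: m=40, d=38, a=2
  k=2: m=36, d=9, a=8
  k=3: m=36, d=38, a=2
  k=4: m=40, d=1, a=80
d=1 and a=2a₀=80 at k=4, so the next step gives (m, d) = (40, 38) again — its k=1 value — and the period has length 4.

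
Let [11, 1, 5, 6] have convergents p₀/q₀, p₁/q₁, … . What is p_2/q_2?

Using pₖ = aₖpₖ₋₁ + pₖ₋₂, qₖ = aₖqₖ₋₁ + qₖ₋₂ (with p₋₁=1, p₋₂=0, q₋₁=0, q₋₂=1):
  k=0: a=11, p=11, q=1
  k=1: a=1, p=12, q=1
  k=2: a=5, p=71, q=6

71/6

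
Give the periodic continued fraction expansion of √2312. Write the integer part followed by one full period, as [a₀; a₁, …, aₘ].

a₀ = ⌊√2312⌋ = 48.
With m₀=0, d₀=1 and mₖ₊₁ = dₖaₖ − mₖ, dₖ₊₁ = (n − mₖ₊₁²)/dₖ, aₖ₊₁ = ⌊(a₀+mₖ₊₁)/dₖ₊₁⌋:
  k=1: m=48, d=8, a=12
  k=2: m=48, d=1, a=96
d=1 and a=2a₀=96 at k=2, so the next step gives (m, d) = (48, 8) again — its k=1 value — and the period has length 2.

[48; 12, 96]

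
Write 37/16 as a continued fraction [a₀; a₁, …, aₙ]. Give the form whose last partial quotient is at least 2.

37 = 2·16 + 5
16 = 3·5 + 1
5 = 5·1 + 0  (stop)
So 37/16 = [2; 3, 5].

[2; 3, 5]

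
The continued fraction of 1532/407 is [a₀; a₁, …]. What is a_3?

4

1532 = 3·407 + 311   →  a_0 = 3
407 = 1·311 + 96   →  a_1 = 1
311 = 3·96 + 23   →  a_2 = 3
96 = 4·23 + 4   →  a_3 = 4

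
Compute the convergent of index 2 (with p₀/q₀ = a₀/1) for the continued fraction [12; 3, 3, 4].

123/10

Using pₖ = aₖpₖ₋₁ + pₖ₋₂, qₖ = aₖqₖ₋₁ + qₖ₋₂ (with p₋₁=1, p₋₂=0, q₋₁=0, q₋₂=1):
  k=0: a=12, p=12, q=1
  k=1: a=3, p=37, q=3
  k=2: a=3, p=123, q=10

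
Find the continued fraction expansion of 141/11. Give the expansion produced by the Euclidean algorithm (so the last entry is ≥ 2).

[12; 1, 4, 2]

141 = 12·11 + 9
11 = 1·9 + 2
9 = 4·2 + 1
2 = 2·1 + 0  (stop)
So 141/11 = [12; 1, 4, 2].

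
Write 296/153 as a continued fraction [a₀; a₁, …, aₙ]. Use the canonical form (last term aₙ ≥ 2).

296 = 1×153 + 143
153 = 1×143 + 10
143 = 14×10 + 3
10 = 3×3 + 1
3 = 3×1 + 0  (stop)
So 296/153 = [1; 1, 14, 3, 3].

[1; 1, 14, 3, 3]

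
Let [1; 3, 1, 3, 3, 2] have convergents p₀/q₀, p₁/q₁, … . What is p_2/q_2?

5/4

Using pₖ = aₖpₖ₋₁ + pₖ₋₂, qₖ = aₖqₖ₋₁ + qₖ₋₂ (with p₋₁=1, p₋₂=0, q₋₁=0, q₋₂=1):
  k=0: a=1, p=1, q=1
  k=1: a=3, p=4, q=3
  k=2: a=1, p=5, q=4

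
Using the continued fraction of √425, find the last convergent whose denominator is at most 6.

103/5

√425 = [20; 1, 1, 1, 1, 1, 1, 40, …] (period length 7).
Convergents:
  p_0/q_0 = 20/1
  p_1/q_1 = 21/1
  p_2/q_2 = 41/2
  p_3/q_3 = 62/3
  p_4/q_4 = 103/5
  p_5/q_5 = 165/8
q_4 = 5 ≤ 6 < 8 = q_5, so the answer is 103/5.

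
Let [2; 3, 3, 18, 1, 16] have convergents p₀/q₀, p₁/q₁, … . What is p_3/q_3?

Using pₖ = aₖpₖ₋₁ + pₖ₋₂, qₖ = aₖqₖ₋₁ + qₖ₋₂ (with p₋₁=1, p₋₂=0, q₋₁=0, q₋₂=1):
  k=0: a=2, p=2, q=1
  k=1: a=3, p=7, q=3
  k=2: a=3, p=23, q=10
  k=3: a=18, p=421, q=183

421/183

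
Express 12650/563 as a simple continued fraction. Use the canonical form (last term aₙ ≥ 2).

[22; 2, 7, 1, 1, 5, 3]

12650 = 22·563 + 264
563 = 2·264 + 35
264 = 7·35 + 19
35 = 1·19 + 16
19 = 1·16 + 3
16 = 5·3 + 1
3 = 3·1 + 0  (stop)
So 12650/563 = [22; 2, 7, 1, 1, 5, 3].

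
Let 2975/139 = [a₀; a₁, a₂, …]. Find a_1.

2

2975 = 21·139 + 56   →  a_0 = 21
139 = 2·56 + 27   →  a_1 = 2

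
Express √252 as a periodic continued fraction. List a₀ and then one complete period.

[15; 1, 6, 1, 30]

a₀ = ⌊√252⌋ = 15.
With m₀=0, d₀=1 and mₖ₊₁ = dₖaₖ − mₖ, dₖ₊₁ = (n − mₖ₊₁²)/dₖ, aₖ₊₁ = ⌊(a₀+mₖ₊₁)/dₖ₊₁⌋:
  k=1: m=15, d=27, a=1
  k=2: m=12, d=4, a=6
  k=3: m=12, d=27, a=1
  k=4: m=15, d=1, a=30
d=1 and a=2a₀=30 at k=4, so the next step gives (m, d) = (15, 27) again — its k=1 value — and the period has length 4.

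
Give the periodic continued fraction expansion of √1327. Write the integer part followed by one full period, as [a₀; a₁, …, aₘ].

[36; 2, 2, 1, 35, 1, 2, 2, 72]

a₀ = ⌊√1327⌋ = 36.
With m₀=0, d₀=1 and mₖ₊₁ = dₖaₖ − mₖ, dₖ₊₁ = (n − mₖ₊₁²)/dₖ, aₖ₊₁ = ⌊(a₀+mₖ₊₁)/dₖ₊₁⌋:
  k=1: m=36, d=31, a=2
  k=2: m=26, d=21, a=2
  k=3: m=16, d=51, a=1
  k=4: m=35, d=2, a=35
  k=5: m=35, d=51, a=1
  k=6: m=16, d=21, a=2
  k=7: m=26, d=31, a=2
  k=8: m=36, d=1, a=72
d=1 and a=2a₀=72 at k=8, so the next step gives (m, d) = (36, 31) again — its k=1 value — and the period has length 8.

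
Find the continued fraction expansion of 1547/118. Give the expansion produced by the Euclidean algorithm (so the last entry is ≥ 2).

[13; 9, 13]

1547 = 13*118 + 13
118 = 9*13 + 1
13 = 13*1 + 0  (stop)
So 1547/118 = [13; 9, 13].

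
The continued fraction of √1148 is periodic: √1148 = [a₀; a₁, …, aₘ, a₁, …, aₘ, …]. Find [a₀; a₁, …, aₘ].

[33; 1, 7, 2, 16, 2, 7, 1, 66]

a₀ = ⌊√1148⌋ = 33.
With m₀=0, d₀=1 and mₖ₊₁ = dₖaₖ − mₖ, dₖ₊₁ = (n − mₖ₊₁²)/dₖ, aₖ₊₁ = ⌊(a₀+mₖ₊₁)/dₖ₊₁⌋:
  k=1: m=33, d=59, a=1
  k=2: m=26, d=8, a=7
  k=3: m=30, d=31, a=2
  k=4: m=32, d=4, a=16
  k=5: m=32, d=31, a=2
  k=6: m=30, d=8, a=7
  k=7: m=26, d=59, a=1
  k=8: m=33, d=1, a=66
d=1 and a=2a₀=66 at k=8, so the next step gives (m, d) = (33, 59) again — its k=1 value — and the period has length 8.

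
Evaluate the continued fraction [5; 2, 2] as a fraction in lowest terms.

27/5

Using pₖ = aₖpₖ₋₁ + pₖ₋₂ and qₖ = aₖqₖ₋₁ + qₖ₋₂:
  k=0: a=5, p=5, q=1
  k=1: a=2, p=11, q=2
  k=2: a=2, p=27, q=5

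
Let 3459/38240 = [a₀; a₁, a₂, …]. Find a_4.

3459 = 0·38240 + 3459   →  a_0 = 0
38240 = 11·3459 + 191   →  a_1 = 11
3459 = 18·191 + 21   →  a_2 = 18
191 = 9·21 + 2   →  a_3 = 9
21 = 10·2 + 1   →  a_4 = 10

10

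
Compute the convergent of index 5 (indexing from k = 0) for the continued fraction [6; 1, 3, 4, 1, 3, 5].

541/80

Using pₖ = aₖpₖ₋₁ + pₖ₋₂, qₖ = aₖqₖ₋₁ + qₖ₋₂ (with p₋₁=1, p₋₂=0, q₋₁=0, q₋₂=1):
  k=0: a=6, p=6, q=1
  k=1: a=1, p=7, q=1
  k=2: a=3, p=27, q=4
  k=3: a=4, p=115, q=17
  k=4: a=1, p=142, q=21
  k=5: a=3, p=541, q=80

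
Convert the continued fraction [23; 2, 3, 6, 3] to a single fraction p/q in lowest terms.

3257/139

Using pₖ = aₖpₖ₋₁ + pₖ₋₂ and qₖ = aₖqₖ₋₁ + qₖ₋₂:
  k=0: a=23, p=23, q=1
  k=1: a=2, p=47, q=2
  k=2: a=3, p=164, q=7
  k=3: a=6, p=1031, q=44
  k=4: a=3, p=3257, q=139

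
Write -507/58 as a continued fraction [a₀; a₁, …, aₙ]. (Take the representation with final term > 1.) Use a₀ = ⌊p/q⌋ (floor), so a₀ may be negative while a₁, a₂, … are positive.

[-9; 3, 1, 6, 2]

-507 = -9×58 + 15
58 = 3×15 + 13
15 = 1×13 + 2
13 = 6×2 + 1
2 = 2×1 + 0  (stop)
So -507/58 = [-9; 3, 1, 6, 2].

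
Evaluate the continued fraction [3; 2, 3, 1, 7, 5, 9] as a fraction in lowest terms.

Using pₖ = aₖpₖ₋₁ + pₖ₋₂ and qₖ = aₖqₖ₋₁ + qₖ₋₂:
  k=0: a=3, p=3, q=1
  k=1: a=2, p=7, q=2
  k=2: a=3, p=24, q=7
  k=3: a=1, p=31, q=9
  k=4: a=7, p=241, q=70
  k=5: a=5, p=1236, q=359
  k=6: a=9, p=11365, q=3301

11365/3301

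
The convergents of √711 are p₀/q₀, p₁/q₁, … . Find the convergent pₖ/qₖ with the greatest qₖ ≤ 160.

4213/158

√711 = [26; 1, 1, 1, 52, …] (period length 4).
Convergents:
  p_0/q_0 = 26/1
  p_1/q_1 = 27/1
  p_2/q_2 = 53/2
  p_3/q_3 = 80/3
  p_4/q_4 = 4213/158
  p_5/q_5 = 4293/161
q_4 = 158 ≤ 160 < 161 = q_5, so the answer is 4213/158.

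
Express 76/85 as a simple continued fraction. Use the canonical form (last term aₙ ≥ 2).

76 = 0·85 + 76
85 = 1·76 + 9
76 = 8·9 + 4
9 = 2·4 + 1
4 = 4·1 + 0  (stop)
So 76/85 = [0; 1, 8, 2, 4].

[0; 1, 8, 2, 4]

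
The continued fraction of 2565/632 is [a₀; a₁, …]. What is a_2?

12

2565 = 4·632 + 37   →  a_0 = 4
632 = 17·37 + 3   →  a_1 = 17
37 = 12·3 + 1   →  a_2 = 12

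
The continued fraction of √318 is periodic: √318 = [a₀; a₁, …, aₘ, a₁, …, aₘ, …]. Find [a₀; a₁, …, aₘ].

a₀ = ⌊√318⌋ = 17.
With m₀=0, d₀=1 and mₖ₊₁ = dₖaₖ − mₖ, dₖ₊₁ = (n − mₖ₊₁²)/dₖ, aₖ₊₁ = ⌊(a₀+mₖ₊₁)/dₖ₊₁⌋:
  k=1: m=17, d=29, a=1
  k=2: m=12, d=6, a=4
  k=3: m=12, d=29, a=1
  k=4: m=17, d=1, a=34
d=1 and a=2a₀=34 at k=4, so the next step gives (m, d) = (17, 29) again — its k=1 value — and the period has length 4.

[17; 1, 4, 1, 34]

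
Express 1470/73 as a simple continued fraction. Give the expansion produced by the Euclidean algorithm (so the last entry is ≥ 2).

[20; 7, 3, 3]

1470 = 20*73 + 10
73 = 7*10 + 3
10 = 3*3 + 1
3 = 3*1 + 0  (stop)
So 1470/73 = [20; 7, 3, 3].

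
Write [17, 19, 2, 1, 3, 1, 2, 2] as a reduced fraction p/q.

30369/1781

Fold from the inside: start with 2/1.
  2 + 1/2 = 5/2
  1 + 2/5 = 7/5
  3 + 5/7 = 26/7
  1 + 7/26 = 33/26
  2 + 26/33 = 92/33
  19 + 33/92 = 1781/92
  17 + 92/1781 = 30369/1781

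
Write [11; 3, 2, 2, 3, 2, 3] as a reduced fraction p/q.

Fold from the inside: start with 3/1.
  2 + 1/3 = 7/3
  3 + 3/7 = 24/7
  2 + 7/24 = 55/24
  2 + 24/55 = 134/55
  3 + 55/134 = 457/134
  11 + 134/457 = 5161/457

5161/457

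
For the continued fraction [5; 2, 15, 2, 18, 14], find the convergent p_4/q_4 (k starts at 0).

Using pₖ = aₖpₖ₋₁ + pₖ₋₂, qₖ = aₖqₖ₋₁ + qₖ₋₂ (with p₋₁=1, p₋₂=0, q₋₁=0, q₋₂=1):
  k=0: a=5, p=5, q=1
  k=1: a=2, p=11, q=2
  k=2: a=15, p=170, q=31
  k=3: a=2, p=351, q=64
  k=4: a=18, p=6488, q=1183

6488/1183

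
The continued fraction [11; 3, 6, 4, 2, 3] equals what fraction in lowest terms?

6903/610

Fold from the inside: start with 3/1.
  2 + 1/3 = 7/3
  4 + 3/7 = 31/7
  6 + 7/31 = 193/31
  3 + 31/193 = 610/193
  11 + 193/610 = 6903/610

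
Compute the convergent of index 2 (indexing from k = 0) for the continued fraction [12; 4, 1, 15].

61/5

Using pₖ = aₖpₖ₋₁ + pₖ₋₂, qₖ = aₖqₖ₋₁ + qₖ₋₂ (with p₋₁=1, p₋₂=0, q₋₁=0, q₋₂=1):
  k=0: a=12, p=12, q=1
  k=1: a=4, p=49, q=4
  k=2: a=1, p=61, q=5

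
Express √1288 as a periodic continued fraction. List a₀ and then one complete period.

[35; 1, 7, 1, 70]

a₀ = ⌊√1288⌋ = 35.
With m₀=0, d₀=1 and mₖ₊₁ = dₖaₖ − mₖ, dₖ₊₁ = (n − mₖ₊₁²)/dₖ, aₖ₊₁ = ⌊(a₀+mₖ₊₁)/dₖ₊₁⌋:
  k=1: m=35, d=63, a=1
  k=2: m=28, d=8, a=7
  k=3: m=28, d=63, a=1
  k=4: m=35, d=1, a=70
d=1 and a=2a₀=70 at k=4, so the next step gives (m, d) = (35, 63) again — its k=1 value — and the period has length 4.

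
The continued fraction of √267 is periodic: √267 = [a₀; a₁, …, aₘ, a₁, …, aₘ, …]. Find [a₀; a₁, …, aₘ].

[16; 2, 1, 15, 1, 2, 32]

a₀ = ⌊√267⌋ = 16.
With m₀=0, d₀=1 and mₖ₊₁ = dₖaₖ − mₖ, dₖ₊₁ = (n − mₖ₊₁²)/dₖ, aₖ₊₁ = ⌊(a₀+mₖ₊₁)/dₖ₊₁⌋:
  k=1: m=16, d=11, a=2
  k=2: m=6, d=21, a=1
  k=3: m=15, d=2, a=15
  k=4: m=15, d=21, a=1
  k=5: m=6, d=11, a=2
  k=6: m=16, d=1, a=32
d=1 and a=2a₀=32 at k=6, so the next step gives (m, d) = (16, 11) again — its k=1 value — and the period has length 6.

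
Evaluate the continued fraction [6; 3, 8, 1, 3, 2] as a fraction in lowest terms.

Using pₖ = aₖpₖ₋₁ + pₖ₋₂ and qₖ = aₖqₖ₋₁ + qₖ₋₂:
  k=0: a=6, p=6, q=1
  k=1: a=3, p=19, q=3
  k=2: a=8, p=158, q=25
  k=3: a=1, p=177, q=28
  k=4: a=3, p=689, q=109
  k=5: a=2, p=1555, q=246

1555/246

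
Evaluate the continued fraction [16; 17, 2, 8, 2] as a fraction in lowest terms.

10100/629

Fold from the inside: start with 2/1.
  8 + 1/2 = 17/2
  2 + 2/17 = 36/17
  17 + 17/36 = 629/36
  16 + 36/629 = 10100/629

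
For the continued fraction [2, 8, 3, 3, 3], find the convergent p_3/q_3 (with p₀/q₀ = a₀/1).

Using pₖ = aₖpₖ₋₁ + pₖ₋₂, qₖ = aₖqₖ₋₁ + qₖ₋₂ (with p₋₁=1, p₋₂=0, q₋₁=0, q₋₂=1):
  k=0: a=2, p=2, q=1
  k=1: a=8, p=17, q=8
  k=2: a=3, p=53, q=25
  k=3: a=3, p=176, q=83

176/83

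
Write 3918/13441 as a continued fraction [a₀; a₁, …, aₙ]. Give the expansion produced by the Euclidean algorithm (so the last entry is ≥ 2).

[0; 3, 2, 3, 9, 1, 8, 6]

3918 = 0*13441 + 3918
13441 = 3*3918 + 1687
3918 = 2*1687 + 544
1687 = 3*544 + 55
544 = 9*55 + 49
55 = 1*49 + 6
49 = 8*6 + 1
6 = 6*1 + 0  (stop)
So 3918/13441 = [0; 3, 2, 3, 9, 1, 8, 6].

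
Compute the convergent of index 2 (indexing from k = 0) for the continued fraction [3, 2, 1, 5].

10/3

Using pₖ = aₖpₖ₋₁ + pₖ₋₂, qₖ = aₖqₖ₋₁ + qₖ₋₂ (with p₋₁=1, p₋₂=0, q₋₁=0, q₋₂=1):
  k=0: a=3, p=3, q=1
  k=1: a=2, p=7, q=2
  k=2: a=1, p=10, q=3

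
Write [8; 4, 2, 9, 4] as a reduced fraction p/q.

Fold from the inside: start with 4/1.
  9 + 1/4 = 37/4
  2 + 4/37 = 78/37
  4 + 37/78 = 349/78
  8 + 78/349 = 2870/349

2870/349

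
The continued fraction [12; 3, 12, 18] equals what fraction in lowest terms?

Using pₖ = aₖpₖ₋₁ + pₖ₋₂ and qₖ = aₖqₖ₋₁ + qₖ₋₂:
  k=0: a=12, p=12, q=1
  k=1: a=3, p=37, q=3
  k=2: a=12, p=456, q=37
  k=3: a=18, p=8245, q=669

8245/669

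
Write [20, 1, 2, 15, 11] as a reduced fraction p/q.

10523/509

Using pₖ = aₖpₖ₋₁ + pₖ₋₂ and qₖ = aₖqₖ₋₁ + qₖ₋₂:
  k=0: a=20, p=20, q=1
  k=1: a=1, p=21, q=1
  k=2: a=2, p=62, q=3
  k=3: a=15, p=951, q=46
  k=4: a=11, p=10523, q=509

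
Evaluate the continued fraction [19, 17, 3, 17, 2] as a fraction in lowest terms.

Using pₖ = aₖpₖ₋₁ + pₖ₋₂ and qₖ = aₖqₖ₋₁ + qₖ₋₂:
  k=0: a=19, p=19, q=1
  k=1: a=17, p=324, q=17
  k=2: a=3, p=991, q=52
  k=3: a=17, p=17171, q=901
  k=4: a=2, p=35333, q=1854

35333/1854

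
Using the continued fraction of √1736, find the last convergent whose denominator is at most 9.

√1736 = [41; 1, 1, 1, 82, …] (period length 4).
Convergents:
  p_0/q_0 = 41/1
  p_1/q_1 = 42/1
  p_2/q_2 = 83/2
  p_3/q_3 = 125/3
  p_4/q_4 = 10333/248
q_3 = 3 ≤ 9 < 248 = q_4, so the answer is 125/3.

125/3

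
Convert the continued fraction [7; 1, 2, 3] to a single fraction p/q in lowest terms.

Fold from the inside: start with 3/1.
  2 + 1/3 = 7/3
  1 + 3/7 = 10/7
  7 + 7/10 = 77/10

77/10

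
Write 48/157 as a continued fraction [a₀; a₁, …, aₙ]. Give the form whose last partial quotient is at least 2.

48 = 0·157 + 48
157 = 3·48 + 13
48 = 3·13 + 9
13 = 1·9 + 4
9 = 2·4 + 1
4 = 4·1 + 0  (stop)
So 48/157 = [0; 3, 3, 1, 2, 4].

[0; 3, 3, 1, 2, 4]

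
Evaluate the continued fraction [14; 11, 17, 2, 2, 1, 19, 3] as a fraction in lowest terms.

1143129/81128

Fold from the inside: start with 3/1.
  19 + 1/3 = 58/3
  1 + 3/58 = 61/58
  2 + 58/61 = 180/61
  2 + 61/180 = 421/180
  17 + 180/421 = 7337/421
  11 + 421/7337 = 81128/7337
  14 + 7337/81128 = 1143129/81128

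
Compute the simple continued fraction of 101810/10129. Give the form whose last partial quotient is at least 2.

101810 = 10·10129 + 520
10129 = 19·520 + 249
520 = 2·249 + 22
249 = 11·22 + 7
22 = 3·7 + 1
7 = 7·1 + 0  (stop)
So 101810/10129 = [10; 19, 2, 11, 3, 7].

[10; 19, 2, 11, 3, 7]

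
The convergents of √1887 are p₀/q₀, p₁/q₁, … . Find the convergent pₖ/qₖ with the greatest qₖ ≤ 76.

1086/25

√1887 = [43; 2, 3, 1, 1, 1, 3, 2, 86, …] (period length 8).
Convergents:
  p_0/q_0 = 43/1
  p_1/q_1 = 87/2
  p_2/q_2 = 304/7
  p_3/q_3 = 391/9
  p_4/q_4 = 695/16
  p_5/q_5 = 1086/25
  p_6/q_6 = 3953/91
q_5 = 25 ≤ 76 < 91 = q_6, so the answer is 1086/25.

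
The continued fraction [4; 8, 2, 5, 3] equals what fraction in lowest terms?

1219/296

Using pₖ = aₖpₖ₋₁ + pₖ₋₂ and qₖ = aₖqₖ₋₁ + qₖ₋₂:
  k=0: a=4, p=4, q=1
  k=1: a=8, p=33, q=8
  k=2: a=2, p=70, q=17
  k=3: a=5, p=383, q=93
  k=4: a=3, p=1219, q=296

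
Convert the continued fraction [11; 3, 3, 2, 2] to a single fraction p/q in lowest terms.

Fold from the inside: start with 2/1.
  2 + 1/2 = 5/2
  3 + 2/5 = 17/5
  3 + 5/17 = 56/17
  11 + 17/56 = 633/56

633/56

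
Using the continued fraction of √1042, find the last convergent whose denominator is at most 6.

√1042 = [32; 3, 1, 1, 3, 64, …] (period length 5).
Convergents:
  p_0/q_0 = 32/1
  p_1/q_1 = 97/3
  p_2/q_2 = 129/4
  p_3/q_3 = 226/7
q_2 = 4 ≤ 6 < 7 = q_3, so the answer is 129/4.

129/4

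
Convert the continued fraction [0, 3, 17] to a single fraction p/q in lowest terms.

Using pₖ = aₖpₖ₋₁ + pₖ₋₂ and qₖ = aₖqₖ₋₁ + qₖ₋₂:
  k=0: a=0, p=0, q=1
  k=1: a=3, p=1, q=3
  k=2: a=17, p=17, q=52

17/52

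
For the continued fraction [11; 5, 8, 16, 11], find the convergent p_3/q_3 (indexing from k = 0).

Using pₖ = aₖpₖ₋₁ + pₖ₋₂, qₖ = aₖqₖ₋₁ + qₖ₋₂ (with p₋₁=1, p₋₂=0, q₋₁=0, q₋₂=1):
  k=0: a=11, p=11, q=1
  k=1: a=5, p=56, q=5
  k=2: a=8, p=459, q=41
  k=3: a=16, p=7400, q=661

7400/661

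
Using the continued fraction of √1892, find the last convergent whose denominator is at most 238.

7525/173

√1892 = [43; 2, 86, …] (period length 2).
Convergents:
  p_0/q_0 = 43/1
  p_1/q_1 = 87/2
  p_2/q_2 = 7525/173
  p_3/q_3 = 15137/348
q_2 = 173 ≤ 238 < 348 = q_3, so the answer is 7525/173.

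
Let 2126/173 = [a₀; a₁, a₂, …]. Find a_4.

2126 = 12·173 + 50   →  a_0 = 12
173 = 3·50 + 23   →  a_1 = 3
50 = 2·23 + 4   →  a_2 = 2
23 = 5·4 + 3   →  a_3 = 5
4 = 1·3 + 1   →  a_4 = 1

1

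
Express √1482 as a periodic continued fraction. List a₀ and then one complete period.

[38; 2, 76]

a₀ = ⌊√1482⌋ = 38.
With m₀=0, d₀=1 and mₖ₊₁ = dₖaₖ − mₖ, dₖ₊₁ = (n − mₖ₊₁²)/dₖ, aₖ₊₁ = ⌊(a₀+mₖ₊₁)/dₖ₊₁⌋:
  k=1: m=38, d=38, a=2
  k=2: m=38, d=1, a=76
d=1 and a=2a₀=76 at k=2, so the next step gives (m, d) = (38, 38) again — its k=1 value — and the period has length 2.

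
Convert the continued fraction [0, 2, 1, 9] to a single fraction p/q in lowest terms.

Fold from the inside: start with 9/1.
  1 + 1/9 = 10/9
  2 + 9/10 = 29/10
  0 + 10/29 = 10/29

10/29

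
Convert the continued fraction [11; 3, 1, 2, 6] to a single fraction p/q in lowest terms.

789/70

Fold from the inside: start with 6/1.
  2 + 1/6 = 13/6
  1 + 6/13 = 19/13
  3 + 13/19 = 70/19
  11 + 19/70 = 789/70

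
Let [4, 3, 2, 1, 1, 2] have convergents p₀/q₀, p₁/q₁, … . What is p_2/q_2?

30/7

Using pₖ = aₖpₖ₋₁ + pₖ₋₂, qₖ = aₖqₖ₋₁ + qₖ₋₂ (with p₋₁=1, p₋₂=0, q₋₁=0, q₋₂=1):
  k=0: a=4, p=4, q=1
  k=1: a=3, p=13, q=3
  k=2: a=2, p=30, q=7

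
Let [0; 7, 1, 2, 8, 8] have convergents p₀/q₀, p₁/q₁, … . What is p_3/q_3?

Using pₖ = aₖpₖ₋₁ + pₖ₋₂, qₖ = aₖqₖ₋₁ + qₖ₋₂ (with p₋₁=1, p₋₂=0, q₋₁=0, q₋₂=1):
  k=0: a=0, p=0, q=1
  k=1: a=7, p=1, q=7
  k=2: a=1, p=1, q=8
  k=3: a=2, p=3, q=23

3/23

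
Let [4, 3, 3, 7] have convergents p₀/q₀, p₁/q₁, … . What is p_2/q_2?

Using pₖ = aₖpₖ₋₁ + pₖ₋₂, qₖ = aₖqₖ₋₁ + qₖ₋₂ (with p₋₁=1, p₋₂=0, q₋₁=0, q₋₂=1):
  k=0: a=4, p=4, q=1
  k=1: a=3, p=13, q=3
  k=2: a=3, p=43, q=10

43/10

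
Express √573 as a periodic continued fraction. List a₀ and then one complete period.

[23; 1, 14, 1, 46]

a₀ = ⌊√573⌋ = 23.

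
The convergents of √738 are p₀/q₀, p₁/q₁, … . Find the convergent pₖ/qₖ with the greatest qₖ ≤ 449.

√738 = [27; 6, 54, …] (period length 2).
Convergents:
  p_0/q_0 = 27/1
  p_1/q_1 = 163/6
  p_2/q_2 = 8829/325
  p_3/q_3 = 53137/1956
q_2 = 325 ≤ 449 < 1956 = q_3, so the answer is 8829/325.

8829/325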